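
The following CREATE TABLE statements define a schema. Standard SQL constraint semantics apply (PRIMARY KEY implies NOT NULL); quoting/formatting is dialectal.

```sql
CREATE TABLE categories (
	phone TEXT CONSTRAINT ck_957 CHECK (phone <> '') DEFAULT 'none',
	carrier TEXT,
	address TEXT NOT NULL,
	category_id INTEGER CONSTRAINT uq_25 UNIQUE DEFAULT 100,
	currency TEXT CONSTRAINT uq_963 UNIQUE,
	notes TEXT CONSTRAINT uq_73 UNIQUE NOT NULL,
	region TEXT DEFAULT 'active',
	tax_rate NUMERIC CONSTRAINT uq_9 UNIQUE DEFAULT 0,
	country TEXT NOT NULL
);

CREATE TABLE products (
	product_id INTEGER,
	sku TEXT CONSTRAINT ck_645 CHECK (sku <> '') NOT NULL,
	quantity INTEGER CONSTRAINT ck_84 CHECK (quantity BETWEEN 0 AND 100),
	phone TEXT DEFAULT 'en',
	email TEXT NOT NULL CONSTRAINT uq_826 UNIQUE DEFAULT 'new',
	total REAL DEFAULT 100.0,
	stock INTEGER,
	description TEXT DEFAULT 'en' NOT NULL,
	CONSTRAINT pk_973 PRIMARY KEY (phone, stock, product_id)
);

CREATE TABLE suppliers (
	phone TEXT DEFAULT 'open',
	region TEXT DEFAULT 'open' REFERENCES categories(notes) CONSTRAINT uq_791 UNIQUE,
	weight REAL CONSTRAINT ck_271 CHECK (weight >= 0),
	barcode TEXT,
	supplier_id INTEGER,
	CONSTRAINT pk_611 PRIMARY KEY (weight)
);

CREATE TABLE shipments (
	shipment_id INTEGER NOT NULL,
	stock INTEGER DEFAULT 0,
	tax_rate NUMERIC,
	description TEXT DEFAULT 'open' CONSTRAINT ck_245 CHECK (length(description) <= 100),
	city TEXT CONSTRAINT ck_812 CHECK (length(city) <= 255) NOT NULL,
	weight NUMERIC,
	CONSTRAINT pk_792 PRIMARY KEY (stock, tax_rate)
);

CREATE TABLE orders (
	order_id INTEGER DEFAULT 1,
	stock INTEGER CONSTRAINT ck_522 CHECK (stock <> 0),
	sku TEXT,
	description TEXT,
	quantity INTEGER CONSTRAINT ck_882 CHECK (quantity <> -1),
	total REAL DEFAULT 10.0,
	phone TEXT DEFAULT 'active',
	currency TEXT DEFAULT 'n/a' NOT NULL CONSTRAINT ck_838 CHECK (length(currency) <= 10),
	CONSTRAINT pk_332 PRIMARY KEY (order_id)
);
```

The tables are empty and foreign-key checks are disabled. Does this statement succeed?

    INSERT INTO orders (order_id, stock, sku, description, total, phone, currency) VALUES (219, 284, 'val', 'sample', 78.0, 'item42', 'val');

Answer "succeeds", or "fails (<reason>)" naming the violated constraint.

succeeds

NOT NULL columns: currency is supplied; order_id is supplied.
CHECK constraints: 284 satisfies (stock <> 0); 'val' satisfies (length(currency) <= 10).
No constraint is violated.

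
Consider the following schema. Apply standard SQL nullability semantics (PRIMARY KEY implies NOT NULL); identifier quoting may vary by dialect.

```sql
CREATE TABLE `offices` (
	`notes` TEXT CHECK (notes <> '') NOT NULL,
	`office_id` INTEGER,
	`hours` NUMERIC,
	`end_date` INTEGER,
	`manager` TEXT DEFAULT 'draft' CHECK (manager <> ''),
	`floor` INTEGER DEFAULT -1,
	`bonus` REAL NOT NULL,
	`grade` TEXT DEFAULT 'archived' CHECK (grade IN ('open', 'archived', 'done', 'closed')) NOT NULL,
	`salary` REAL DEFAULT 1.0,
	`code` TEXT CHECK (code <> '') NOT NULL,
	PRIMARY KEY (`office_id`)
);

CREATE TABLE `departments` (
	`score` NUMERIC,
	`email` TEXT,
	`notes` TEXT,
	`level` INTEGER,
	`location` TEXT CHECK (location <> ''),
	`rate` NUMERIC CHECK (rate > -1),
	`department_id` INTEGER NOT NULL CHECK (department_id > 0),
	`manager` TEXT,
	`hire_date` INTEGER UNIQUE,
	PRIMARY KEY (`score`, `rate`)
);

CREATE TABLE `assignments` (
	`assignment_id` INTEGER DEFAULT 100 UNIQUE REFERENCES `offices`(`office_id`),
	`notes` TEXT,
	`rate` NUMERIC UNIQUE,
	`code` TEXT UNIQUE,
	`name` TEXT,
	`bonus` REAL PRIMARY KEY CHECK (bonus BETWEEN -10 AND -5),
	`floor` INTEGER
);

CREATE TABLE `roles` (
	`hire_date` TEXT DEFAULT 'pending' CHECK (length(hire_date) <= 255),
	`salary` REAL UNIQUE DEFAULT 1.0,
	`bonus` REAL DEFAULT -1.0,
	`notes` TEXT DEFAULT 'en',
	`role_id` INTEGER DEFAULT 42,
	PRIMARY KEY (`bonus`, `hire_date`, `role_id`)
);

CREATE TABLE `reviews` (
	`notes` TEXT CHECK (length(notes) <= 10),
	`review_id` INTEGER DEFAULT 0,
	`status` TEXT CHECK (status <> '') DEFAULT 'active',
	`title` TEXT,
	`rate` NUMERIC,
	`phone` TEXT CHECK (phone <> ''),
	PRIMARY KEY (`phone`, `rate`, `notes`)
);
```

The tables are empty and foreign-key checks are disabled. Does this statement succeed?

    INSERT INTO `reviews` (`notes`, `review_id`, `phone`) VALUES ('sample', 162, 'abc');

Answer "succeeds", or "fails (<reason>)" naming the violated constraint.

fails (NOT NULL on rate)

rate is omitted from the column list and has no DEFAULT, so it would receive NULL.
But rate is part of the PRIMARY KEY (implied NOT NULL).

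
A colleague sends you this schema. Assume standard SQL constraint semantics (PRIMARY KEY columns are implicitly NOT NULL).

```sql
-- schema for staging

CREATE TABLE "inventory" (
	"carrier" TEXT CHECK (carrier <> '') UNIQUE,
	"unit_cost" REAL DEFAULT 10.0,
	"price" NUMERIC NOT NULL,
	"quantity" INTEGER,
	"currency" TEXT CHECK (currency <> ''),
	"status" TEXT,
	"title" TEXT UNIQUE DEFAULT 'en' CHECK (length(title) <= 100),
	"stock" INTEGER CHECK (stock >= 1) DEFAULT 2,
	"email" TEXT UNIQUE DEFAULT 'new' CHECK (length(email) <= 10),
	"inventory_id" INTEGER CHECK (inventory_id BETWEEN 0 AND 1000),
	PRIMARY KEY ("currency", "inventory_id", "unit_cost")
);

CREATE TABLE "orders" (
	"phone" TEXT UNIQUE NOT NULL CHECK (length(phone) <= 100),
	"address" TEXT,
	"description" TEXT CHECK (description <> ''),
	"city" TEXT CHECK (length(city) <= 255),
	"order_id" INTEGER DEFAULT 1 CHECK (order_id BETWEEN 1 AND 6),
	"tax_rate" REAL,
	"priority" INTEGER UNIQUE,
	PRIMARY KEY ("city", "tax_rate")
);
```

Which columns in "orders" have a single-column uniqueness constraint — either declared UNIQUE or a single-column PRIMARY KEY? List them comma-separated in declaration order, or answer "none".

phone, priority

- phone: declared UNIQUE → unique.
- address: no UNIQUE or single-column PK constraint.
- description: no UNIQUE or single-column PK constraint.
- city: part of a composite PRIMARY KEY — only the tuple is unique, not this column on its own.
- order_id: no UNIQUE or single-column PK constraint.
- tax_rate: part of a composite PRIMARY KEY — only the tuple is unique, not this column on its own.
- priority: declared UNIQUE → unique.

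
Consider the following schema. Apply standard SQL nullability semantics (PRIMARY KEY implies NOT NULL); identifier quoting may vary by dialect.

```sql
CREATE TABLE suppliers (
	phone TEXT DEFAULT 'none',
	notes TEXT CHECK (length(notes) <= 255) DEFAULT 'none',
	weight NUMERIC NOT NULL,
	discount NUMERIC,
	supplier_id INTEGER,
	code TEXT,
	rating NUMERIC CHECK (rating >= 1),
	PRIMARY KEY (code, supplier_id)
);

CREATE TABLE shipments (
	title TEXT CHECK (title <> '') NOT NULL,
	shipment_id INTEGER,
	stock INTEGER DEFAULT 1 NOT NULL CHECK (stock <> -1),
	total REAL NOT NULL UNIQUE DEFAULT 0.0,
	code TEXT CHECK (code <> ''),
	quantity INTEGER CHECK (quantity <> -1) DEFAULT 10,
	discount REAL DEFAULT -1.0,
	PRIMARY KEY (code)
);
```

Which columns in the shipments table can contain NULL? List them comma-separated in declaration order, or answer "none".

- title: declared NOT NULL → not nullable.
- shipment_id: no NOT NULL constraint applies → nullable.
- stock: declared NOT NULL → not nullable.
- total: declared NOT NULL → not nullable.
- code: part of the PRIMARY KEY, which implies NOT NULL → not nullable.
- quantity: CHECK does not forbid NULL (a CHECK constraint passes when its expression is NULL) → nullable.
- discount: DEFAULT only fills an omitted column; an explicit NULL is still allowed → nullable.

shipment_id, quantity, discount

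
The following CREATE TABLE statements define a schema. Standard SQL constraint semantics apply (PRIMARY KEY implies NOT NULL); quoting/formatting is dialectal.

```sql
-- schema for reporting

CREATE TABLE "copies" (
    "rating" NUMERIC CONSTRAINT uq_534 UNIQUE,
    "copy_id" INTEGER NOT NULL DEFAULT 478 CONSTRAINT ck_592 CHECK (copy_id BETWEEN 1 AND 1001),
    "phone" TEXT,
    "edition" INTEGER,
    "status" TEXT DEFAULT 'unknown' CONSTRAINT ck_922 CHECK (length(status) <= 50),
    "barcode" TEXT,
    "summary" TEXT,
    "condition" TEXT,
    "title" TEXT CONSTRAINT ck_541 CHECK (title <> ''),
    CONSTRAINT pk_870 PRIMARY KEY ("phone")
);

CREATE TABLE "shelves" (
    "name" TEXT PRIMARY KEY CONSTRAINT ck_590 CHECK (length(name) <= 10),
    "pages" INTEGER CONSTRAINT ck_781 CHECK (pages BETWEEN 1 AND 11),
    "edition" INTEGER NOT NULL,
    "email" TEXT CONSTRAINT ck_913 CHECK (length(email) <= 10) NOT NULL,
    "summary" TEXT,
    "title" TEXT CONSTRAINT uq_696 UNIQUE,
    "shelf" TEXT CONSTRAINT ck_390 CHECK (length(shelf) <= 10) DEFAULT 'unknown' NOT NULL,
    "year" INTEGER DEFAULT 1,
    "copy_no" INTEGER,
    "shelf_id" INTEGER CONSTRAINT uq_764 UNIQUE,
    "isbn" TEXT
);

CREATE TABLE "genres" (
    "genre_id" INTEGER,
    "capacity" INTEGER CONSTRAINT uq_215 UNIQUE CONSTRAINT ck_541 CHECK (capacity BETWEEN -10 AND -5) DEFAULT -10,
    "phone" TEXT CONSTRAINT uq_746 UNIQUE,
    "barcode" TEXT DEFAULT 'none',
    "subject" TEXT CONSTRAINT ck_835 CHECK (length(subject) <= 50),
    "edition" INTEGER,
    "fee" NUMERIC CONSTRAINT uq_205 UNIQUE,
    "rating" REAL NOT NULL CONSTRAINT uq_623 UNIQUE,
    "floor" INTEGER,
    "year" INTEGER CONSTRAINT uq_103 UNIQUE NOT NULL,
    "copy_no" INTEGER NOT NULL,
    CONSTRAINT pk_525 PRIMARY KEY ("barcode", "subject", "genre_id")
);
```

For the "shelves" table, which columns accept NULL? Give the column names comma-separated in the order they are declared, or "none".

pages, summary, title, year, copy_no, shelf_id, isbn

- name: part of the PRIMARY KEY, which implies NOT NULL → not nullable.
- pages: CHECK does not forbid NULL (a CHECK constraint passes when its expression is NULL) → nullable.
- edition: declared NOT NULL → not nullable.
- email: declared NOT NULL → not nullable.
- summary: no NOT NULL constraint applies → nullable.
- title: UNIQUE does not imply NOT NULL → nullable.
- shelf: declared NOT NULL → not nullable.
- year: DEFAULT only fills an omitted column; an explicit NULL is still allowed → nullable.
- copy_no: no NOT NULL constraint applies → nullable.
- shelf_id: UNIQUE does not imply NOT NULL → nullable.
- isbn: no NOT NULL constraint applies → nullable.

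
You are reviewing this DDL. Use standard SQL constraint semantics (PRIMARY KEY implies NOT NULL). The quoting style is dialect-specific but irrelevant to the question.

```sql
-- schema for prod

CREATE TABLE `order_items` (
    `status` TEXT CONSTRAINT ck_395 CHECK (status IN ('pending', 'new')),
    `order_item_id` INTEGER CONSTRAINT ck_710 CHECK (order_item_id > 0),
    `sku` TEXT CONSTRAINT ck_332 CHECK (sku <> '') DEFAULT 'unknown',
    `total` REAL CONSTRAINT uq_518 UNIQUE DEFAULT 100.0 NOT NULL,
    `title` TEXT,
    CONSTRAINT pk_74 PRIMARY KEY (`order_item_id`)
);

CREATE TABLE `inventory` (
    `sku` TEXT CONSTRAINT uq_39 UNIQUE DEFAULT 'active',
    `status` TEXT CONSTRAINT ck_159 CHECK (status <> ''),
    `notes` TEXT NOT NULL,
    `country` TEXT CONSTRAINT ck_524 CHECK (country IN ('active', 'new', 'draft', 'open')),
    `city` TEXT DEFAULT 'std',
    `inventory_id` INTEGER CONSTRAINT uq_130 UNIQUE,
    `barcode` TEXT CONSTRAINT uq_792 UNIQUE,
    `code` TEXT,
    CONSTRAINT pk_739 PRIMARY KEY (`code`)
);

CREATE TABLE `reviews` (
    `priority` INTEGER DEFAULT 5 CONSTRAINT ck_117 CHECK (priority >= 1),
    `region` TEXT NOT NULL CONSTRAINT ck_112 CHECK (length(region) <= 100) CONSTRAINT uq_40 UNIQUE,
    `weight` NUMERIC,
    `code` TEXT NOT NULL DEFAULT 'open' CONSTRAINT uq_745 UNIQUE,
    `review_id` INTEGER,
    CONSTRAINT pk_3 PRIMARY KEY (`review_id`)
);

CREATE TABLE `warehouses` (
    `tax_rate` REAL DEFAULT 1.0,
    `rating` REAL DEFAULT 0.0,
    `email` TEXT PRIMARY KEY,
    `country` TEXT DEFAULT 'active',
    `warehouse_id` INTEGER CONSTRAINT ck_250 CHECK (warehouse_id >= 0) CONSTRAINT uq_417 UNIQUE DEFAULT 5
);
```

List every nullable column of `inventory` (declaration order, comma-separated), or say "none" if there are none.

sku, status, country, city, inventory_id, barcode

- sku: UNIQUE does not imply NOT NULL → nullable.
- status: CHECK does not forbid NULL (a CHECK constraint passes when its expression is NULL) → nullable.
- notes: declared NOT NULL → not nullable.
- country: CHECK does not forbid NULL (a CHECK constraint passes when its expression is NULL) → nullable.
- city: DEFAULT only fills an omitted column; an explicit NULL is still allowed → nullable.
- inventory_id: UNIQUE does not imply NOT NULL → nullable.
- barcode: UNIQUE does not imply NOT NULL → nullable.
- code: part of the PRIMARY KEY, which implies NOT NULL → not nullable.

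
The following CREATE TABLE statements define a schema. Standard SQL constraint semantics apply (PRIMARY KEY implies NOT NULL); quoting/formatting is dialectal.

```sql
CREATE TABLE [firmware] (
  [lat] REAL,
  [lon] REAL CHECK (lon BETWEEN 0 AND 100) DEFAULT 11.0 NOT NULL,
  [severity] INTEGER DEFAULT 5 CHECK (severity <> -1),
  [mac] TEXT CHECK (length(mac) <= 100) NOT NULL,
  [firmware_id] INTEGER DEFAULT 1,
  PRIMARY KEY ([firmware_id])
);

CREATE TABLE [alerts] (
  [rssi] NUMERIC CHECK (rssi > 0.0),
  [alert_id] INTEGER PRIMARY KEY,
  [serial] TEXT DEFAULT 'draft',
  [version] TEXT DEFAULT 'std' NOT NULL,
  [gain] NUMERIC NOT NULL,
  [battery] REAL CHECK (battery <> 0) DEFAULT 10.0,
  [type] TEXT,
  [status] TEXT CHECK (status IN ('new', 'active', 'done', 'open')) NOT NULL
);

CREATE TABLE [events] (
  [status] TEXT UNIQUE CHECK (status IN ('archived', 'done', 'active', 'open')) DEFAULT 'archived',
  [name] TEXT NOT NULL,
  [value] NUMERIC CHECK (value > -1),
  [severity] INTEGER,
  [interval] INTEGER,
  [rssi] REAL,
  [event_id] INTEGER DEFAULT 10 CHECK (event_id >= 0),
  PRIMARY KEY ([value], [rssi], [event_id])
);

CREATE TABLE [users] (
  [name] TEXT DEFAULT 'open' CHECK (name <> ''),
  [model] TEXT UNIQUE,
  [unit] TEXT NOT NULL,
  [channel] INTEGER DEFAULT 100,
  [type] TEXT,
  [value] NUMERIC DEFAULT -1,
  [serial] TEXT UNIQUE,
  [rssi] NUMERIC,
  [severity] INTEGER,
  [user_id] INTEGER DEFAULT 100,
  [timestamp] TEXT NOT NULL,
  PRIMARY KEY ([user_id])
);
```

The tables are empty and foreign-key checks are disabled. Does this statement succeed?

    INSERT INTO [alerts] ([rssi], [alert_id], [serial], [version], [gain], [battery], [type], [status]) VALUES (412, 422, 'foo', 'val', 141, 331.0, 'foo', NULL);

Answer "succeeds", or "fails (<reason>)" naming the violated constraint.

status is explicitly set to NULL, but status is declared NOT NULL.

fails (NOT NULL on status)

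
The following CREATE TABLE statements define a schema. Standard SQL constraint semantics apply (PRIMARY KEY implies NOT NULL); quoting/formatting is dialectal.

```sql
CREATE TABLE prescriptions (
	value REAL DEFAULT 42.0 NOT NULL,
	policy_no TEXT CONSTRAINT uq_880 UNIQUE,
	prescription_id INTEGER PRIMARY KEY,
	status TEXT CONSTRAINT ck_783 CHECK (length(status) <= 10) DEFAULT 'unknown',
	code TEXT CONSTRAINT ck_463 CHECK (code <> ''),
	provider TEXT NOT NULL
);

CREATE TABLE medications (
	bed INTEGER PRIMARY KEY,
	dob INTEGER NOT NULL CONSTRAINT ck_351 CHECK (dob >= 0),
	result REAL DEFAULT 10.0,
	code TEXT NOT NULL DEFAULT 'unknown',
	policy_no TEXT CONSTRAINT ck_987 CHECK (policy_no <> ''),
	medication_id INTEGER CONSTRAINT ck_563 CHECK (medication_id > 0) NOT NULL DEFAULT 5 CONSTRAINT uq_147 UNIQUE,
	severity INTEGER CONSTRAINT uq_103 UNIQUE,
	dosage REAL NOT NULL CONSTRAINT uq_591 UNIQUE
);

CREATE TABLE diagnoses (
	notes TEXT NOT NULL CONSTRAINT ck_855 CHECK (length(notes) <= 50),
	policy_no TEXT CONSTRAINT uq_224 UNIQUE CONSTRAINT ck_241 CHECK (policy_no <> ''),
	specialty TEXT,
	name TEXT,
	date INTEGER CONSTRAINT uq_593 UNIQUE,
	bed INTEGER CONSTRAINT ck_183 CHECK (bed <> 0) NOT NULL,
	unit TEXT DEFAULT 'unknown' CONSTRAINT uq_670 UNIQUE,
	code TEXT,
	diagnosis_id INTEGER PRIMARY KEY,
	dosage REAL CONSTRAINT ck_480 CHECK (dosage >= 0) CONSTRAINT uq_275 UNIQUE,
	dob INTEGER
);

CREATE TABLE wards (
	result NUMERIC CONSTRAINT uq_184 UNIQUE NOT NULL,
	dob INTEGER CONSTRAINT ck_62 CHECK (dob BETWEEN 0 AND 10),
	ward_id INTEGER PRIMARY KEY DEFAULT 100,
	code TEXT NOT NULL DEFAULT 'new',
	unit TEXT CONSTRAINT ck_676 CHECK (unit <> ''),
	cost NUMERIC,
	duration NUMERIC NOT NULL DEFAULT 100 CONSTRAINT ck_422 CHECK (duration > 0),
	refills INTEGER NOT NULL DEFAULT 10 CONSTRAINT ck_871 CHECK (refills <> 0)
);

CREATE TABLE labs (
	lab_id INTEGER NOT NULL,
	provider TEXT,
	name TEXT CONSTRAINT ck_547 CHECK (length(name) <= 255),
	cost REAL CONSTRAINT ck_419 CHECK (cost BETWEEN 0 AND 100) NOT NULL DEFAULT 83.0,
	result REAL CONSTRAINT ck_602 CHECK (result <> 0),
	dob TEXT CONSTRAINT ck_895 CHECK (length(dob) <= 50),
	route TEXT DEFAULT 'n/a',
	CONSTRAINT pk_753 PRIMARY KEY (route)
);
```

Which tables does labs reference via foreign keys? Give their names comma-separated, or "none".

No column in labs has a REFERENCES clause.

none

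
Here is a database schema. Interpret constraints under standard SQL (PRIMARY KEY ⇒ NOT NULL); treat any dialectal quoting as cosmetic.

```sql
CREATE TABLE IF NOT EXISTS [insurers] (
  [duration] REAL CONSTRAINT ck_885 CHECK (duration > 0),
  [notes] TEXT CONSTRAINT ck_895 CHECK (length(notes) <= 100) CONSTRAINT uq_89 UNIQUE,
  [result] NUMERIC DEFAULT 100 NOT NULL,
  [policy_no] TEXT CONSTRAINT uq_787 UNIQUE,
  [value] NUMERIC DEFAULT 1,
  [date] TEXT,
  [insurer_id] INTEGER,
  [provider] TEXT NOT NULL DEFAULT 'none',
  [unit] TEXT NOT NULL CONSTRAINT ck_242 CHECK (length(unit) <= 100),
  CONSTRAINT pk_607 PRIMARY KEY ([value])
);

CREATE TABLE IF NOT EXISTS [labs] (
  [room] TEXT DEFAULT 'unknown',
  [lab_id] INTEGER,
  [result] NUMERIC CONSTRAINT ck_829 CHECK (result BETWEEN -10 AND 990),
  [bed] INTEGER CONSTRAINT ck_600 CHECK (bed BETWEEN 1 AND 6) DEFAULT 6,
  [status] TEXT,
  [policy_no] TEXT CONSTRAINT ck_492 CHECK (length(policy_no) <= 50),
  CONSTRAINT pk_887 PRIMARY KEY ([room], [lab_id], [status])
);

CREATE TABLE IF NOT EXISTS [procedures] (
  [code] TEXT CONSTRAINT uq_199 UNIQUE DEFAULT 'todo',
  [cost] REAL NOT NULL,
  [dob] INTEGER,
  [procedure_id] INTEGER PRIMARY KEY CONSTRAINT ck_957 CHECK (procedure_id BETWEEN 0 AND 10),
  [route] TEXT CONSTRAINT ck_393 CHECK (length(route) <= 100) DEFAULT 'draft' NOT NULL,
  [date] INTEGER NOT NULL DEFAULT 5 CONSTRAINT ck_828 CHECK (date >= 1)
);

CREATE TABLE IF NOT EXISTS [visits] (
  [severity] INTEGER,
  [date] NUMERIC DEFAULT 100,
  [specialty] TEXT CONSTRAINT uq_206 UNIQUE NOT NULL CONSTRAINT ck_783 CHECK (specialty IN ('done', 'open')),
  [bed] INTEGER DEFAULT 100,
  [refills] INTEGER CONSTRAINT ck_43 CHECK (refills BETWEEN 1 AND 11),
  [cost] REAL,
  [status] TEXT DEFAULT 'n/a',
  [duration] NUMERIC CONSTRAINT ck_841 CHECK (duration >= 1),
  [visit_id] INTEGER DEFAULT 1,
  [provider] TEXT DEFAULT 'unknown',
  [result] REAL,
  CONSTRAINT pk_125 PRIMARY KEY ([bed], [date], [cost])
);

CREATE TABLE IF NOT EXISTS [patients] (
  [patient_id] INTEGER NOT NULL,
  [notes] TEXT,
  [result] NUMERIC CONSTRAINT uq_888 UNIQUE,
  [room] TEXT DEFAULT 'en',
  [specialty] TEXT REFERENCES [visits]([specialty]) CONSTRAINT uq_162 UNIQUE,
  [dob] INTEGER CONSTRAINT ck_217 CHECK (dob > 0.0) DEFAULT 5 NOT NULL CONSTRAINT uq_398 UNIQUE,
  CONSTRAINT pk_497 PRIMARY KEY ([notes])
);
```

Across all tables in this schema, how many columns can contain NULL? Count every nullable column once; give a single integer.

insurers: 5 nullable (duration, notes, policy_no, date, insurer_id — PK (value) and explicit NOT NULL columns excluded).
labs: 3 nullable (result, bed, policy_no — PK (room, lab_id, status) and explicit NOT NULL columns excluded).
procedures: 2 nullable (code, dob — PK (procedure_id) and explicit NOT NULL columns excluded).
visits: 7 nullable (severity, refills, status, duration, visit_id, provider, result — PK (bed, date, cost) and explicit NOT NULL columns excluded).
patients: 3 nullable (result, room, specialty — PK (notes) and explicit NOT NULL columns excluded).
Total: 5 + 3 + 2 + 7 + 3 = 20.

20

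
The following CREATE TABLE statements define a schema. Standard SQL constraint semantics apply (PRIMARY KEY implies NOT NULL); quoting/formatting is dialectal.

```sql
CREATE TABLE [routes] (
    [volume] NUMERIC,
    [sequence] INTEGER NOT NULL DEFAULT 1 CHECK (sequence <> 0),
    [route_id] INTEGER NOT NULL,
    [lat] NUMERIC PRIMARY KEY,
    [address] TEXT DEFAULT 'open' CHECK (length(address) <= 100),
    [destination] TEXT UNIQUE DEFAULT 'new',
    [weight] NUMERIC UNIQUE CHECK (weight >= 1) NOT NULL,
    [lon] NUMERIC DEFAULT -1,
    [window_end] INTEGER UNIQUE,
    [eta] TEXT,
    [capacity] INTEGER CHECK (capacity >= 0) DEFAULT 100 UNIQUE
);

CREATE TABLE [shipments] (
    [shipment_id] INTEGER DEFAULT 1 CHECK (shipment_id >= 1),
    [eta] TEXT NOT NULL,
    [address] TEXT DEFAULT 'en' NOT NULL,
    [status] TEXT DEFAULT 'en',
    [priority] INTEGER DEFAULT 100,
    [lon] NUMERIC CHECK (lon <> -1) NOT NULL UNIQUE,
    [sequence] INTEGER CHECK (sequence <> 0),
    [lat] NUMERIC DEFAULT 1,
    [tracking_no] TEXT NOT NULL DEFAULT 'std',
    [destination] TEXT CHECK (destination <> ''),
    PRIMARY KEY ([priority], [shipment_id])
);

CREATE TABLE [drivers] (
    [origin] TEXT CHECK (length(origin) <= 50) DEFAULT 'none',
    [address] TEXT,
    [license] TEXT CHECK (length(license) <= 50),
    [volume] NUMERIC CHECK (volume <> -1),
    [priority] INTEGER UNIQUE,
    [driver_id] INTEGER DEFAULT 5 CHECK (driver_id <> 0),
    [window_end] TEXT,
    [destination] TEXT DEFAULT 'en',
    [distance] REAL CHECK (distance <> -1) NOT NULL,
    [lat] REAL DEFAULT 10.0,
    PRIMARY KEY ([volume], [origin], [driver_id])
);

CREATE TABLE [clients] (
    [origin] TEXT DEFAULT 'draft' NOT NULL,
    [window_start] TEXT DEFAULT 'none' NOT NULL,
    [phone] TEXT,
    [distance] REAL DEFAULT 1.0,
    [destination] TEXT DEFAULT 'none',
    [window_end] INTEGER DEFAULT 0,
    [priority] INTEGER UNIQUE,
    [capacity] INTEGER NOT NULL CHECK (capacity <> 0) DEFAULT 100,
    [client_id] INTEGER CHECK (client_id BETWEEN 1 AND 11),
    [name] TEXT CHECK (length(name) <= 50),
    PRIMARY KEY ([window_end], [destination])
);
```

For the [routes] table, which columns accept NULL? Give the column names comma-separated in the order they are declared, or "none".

- volume: no NOT NULL constraint applies → nullable.
- sequence: declared NOT NULL → not nullable.
- route_id: declared NOT NULL → not nullable.
- lat: part of the PRIMARY KEY, which implies NOT NULL → not nullable.
- address: CHECK does not forbid NULL (a CHECK constraint passes when its expression is NULL) → nullable.
- destination: UNIQUE does not imply NOT NULL → nullable.
- weight: declared NOT NULL → not nullable.
- lon: DEFAULT only fills an omitted column; an explicit NULL is still allowed → nullable.
- window_end: UNIQUE does not imply NOT NULL → nullable.
- eta: no NOT NULL constraint applies → nullable.
- capacity: CHECK does not forbid NULL (a CHECK constraint passes when its expression is NULL) → nullable.

volume, address, destination, lon, window_end, eta, capacity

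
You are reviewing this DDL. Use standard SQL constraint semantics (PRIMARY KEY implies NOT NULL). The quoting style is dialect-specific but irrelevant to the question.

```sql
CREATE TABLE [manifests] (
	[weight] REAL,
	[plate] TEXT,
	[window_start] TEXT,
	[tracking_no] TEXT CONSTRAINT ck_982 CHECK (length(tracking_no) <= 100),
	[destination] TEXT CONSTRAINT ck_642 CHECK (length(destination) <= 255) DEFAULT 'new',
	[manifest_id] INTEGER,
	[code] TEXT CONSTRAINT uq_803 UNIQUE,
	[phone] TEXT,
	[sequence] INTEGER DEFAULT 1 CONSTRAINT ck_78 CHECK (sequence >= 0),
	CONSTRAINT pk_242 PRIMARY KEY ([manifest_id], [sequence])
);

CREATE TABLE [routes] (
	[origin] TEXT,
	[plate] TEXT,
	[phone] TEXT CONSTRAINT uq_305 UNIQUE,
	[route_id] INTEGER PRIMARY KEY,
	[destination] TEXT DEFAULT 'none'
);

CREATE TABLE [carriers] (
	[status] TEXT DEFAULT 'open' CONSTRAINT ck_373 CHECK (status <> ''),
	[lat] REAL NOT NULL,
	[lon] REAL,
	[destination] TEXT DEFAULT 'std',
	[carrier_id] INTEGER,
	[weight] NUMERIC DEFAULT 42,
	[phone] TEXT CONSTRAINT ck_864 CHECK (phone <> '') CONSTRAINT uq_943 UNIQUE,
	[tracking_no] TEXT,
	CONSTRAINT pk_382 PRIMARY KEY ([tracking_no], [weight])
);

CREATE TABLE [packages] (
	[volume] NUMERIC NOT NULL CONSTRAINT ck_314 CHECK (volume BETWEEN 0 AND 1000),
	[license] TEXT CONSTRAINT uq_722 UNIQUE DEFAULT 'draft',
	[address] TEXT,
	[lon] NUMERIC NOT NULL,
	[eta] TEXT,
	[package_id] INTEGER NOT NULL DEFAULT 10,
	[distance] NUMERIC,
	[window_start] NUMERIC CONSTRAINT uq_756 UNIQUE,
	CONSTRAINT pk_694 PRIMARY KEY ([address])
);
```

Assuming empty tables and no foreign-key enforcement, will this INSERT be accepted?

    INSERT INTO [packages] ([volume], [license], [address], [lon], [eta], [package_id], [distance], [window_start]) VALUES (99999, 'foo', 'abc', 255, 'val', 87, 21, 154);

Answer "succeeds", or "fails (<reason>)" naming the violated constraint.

fails (CHECK on volume)

The value 99999 for volume violates CHECK (volume BETWEEN 0 AND 1000).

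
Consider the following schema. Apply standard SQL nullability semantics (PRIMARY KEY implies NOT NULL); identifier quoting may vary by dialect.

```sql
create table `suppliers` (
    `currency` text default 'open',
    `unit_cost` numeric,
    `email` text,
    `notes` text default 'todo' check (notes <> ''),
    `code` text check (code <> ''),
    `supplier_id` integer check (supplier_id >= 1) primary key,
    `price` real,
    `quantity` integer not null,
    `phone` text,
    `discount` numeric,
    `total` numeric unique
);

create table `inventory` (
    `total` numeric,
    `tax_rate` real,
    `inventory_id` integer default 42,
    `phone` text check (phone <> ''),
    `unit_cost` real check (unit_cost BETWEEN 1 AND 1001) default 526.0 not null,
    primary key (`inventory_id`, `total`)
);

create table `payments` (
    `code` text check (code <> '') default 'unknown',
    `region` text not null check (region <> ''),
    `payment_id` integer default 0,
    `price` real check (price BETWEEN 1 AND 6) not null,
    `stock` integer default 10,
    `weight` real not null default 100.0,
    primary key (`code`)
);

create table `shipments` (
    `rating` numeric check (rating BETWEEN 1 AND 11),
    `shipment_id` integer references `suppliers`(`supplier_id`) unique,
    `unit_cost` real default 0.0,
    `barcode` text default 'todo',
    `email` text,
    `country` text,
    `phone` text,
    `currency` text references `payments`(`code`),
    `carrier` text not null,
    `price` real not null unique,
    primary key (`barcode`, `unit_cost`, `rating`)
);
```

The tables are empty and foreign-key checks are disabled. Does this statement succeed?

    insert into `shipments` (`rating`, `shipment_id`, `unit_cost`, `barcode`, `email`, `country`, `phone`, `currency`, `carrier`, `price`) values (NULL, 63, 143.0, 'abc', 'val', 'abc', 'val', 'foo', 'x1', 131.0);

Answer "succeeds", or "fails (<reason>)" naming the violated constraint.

rating is explicitly set to NULL, but rating is part of the PRIMARY KEY (implied NOT NULL).

fails (NOT NULL on rating)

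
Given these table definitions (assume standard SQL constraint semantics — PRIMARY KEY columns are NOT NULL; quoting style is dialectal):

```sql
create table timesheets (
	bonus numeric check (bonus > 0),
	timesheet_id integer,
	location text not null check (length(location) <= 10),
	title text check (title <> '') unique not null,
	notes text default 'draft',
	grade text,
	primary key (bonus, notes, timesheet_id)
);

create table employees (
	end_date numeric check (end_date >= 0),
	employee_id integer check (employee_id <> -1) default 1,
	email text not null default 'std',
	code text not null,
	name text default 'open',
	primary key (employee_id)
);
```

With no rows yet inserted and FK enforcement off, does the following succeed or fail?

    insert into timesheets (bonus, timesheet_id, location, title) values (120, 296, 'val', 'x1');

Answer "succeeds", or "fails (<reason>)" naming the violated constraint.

NOT NULL columns: bonus is supplied; location is supplied; notes defaults to 'draft'; timesheet_id is supplied; title is supplied.
CHECK constraints: 120 satisfies (bonus > 0); 'val' satisfies (length(location) <= 10); 'x1' satisfies (title <> '').
No constraint is violated.

succeeds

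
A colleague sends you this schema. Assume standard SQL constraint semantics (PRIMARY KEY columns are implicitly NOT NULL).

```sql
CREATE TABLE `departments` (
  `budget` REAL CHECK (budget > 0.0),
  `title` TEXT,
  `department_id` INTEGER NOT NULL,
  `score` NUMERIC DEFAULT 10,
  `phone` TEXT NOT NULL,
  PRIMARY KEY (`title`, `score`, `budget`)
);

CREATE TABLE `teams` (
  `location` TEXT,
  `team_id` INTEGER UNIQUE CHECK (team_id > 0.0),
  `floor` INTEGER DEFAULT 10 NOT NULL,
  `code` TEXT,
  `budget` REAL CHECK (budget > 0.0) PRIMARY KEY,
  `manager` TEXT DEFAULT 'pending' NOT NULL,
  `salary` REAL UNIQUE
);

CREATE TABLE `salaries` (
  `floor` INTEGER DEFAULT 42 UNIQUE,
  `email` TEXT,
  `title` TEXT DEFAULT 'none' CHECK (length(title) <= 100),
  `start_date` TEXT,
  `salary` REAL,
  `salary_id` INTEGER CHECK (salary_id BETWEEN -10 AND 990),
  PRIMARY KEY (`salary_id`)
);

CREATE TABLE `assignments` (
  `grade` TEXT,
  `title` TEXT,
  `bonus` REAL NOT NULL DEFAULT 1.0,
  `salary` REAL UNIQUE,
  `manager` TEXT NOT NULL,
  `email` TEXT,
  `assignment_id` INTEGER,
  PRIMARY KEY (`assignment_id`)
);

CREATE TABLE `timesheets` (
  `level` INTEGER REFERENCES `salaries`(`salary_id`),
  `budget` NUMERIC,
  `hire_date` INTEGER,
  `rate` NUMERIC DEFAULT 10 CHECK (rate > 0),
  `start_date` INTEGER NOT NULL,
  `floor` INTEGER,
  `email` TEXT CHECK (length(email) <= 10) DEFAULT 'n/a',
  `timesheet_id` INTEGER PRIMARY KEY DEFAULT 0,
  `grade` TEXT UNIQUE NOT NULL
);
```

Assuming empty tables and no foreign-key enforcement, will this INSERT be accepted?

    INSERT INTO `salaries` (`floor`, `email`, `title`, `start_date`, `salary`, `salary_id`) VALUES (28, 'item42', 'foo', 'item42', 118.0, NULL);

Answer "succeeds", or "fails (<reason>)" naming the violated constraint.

fails (NOT NULL on salary_id)

salary_id is explicitly set to NULL, but salary_id is part of the PRIMARY KEY (implied NOT NULL).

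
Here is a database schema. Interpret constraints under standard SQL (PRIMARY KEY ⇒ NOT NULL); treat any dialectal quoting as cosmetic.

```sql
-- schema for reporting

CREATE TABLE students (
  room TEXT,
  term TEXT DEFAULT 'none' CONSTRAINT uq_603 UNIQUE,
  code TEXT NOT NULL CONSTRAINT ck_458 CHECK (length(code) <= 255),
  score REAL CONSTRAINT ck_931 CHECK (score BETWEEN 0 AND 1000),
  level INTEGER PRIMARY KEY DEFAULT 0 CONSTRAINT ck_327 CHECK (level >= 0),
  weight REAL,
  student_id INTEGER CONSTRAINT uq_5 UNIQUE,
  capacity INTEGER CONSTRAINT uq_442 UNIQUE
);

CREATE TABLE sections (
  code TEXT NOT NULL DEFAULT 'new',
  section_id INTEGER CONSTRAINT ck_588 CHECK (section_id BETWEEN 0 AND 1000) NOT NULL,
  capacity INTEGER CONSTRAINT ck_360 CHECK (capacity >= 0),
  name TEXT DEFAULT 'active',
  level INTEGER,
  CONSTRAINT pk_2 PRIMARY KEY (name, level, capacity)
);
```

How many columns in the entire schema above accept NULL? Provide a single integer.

6

students: 6 nullable (room, term, score, weight, student_id, capacity — PK (level) and explicit NOT NULL columns excluded).
sections: 0 nullable (none — PK (name, level, capacity) and explicit NOT NULL columns excluded).
Total: 6 + 0 = 6.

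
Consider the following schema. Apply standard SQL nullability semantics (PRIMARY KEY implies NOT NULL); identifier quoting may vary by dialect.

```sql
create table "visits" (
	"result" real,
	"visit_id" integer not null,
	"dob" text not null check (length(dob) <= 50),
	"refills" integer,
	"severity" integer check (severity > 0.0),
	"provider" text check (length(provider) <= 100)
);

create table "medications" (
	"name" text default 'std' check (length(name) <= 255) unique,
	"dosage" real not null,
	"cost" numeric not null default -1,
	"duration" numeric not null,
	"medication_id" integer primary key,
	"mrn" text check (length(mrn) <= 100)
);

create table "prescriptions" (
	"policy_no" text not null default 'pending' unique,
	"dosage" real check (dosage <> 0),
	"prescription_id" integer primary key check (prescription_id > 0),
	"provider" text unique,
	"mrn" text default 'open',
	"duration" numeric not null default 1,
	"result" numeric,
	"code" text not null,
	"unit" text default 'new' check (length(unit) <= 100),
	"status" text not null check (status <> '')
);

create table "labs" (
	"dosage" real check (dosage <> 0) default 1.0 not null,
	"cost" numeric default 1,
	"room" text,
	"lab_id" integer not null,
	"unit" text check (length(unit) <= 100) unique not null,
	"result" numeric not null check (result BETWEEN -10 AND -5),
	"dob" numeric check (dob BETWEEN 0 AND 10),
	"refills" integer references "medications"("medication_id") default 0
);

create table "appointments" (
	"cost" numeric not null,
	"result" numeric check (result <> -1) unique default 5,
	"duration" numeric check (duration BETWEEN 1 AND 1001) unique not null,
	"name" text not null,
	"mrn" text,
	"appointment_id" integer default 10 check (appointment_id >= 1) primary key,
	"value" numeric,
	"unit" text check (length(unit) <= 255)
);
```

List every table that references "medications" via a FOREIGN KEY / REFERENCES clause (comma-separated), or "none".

labs

- labs.refills references medications(medication_id).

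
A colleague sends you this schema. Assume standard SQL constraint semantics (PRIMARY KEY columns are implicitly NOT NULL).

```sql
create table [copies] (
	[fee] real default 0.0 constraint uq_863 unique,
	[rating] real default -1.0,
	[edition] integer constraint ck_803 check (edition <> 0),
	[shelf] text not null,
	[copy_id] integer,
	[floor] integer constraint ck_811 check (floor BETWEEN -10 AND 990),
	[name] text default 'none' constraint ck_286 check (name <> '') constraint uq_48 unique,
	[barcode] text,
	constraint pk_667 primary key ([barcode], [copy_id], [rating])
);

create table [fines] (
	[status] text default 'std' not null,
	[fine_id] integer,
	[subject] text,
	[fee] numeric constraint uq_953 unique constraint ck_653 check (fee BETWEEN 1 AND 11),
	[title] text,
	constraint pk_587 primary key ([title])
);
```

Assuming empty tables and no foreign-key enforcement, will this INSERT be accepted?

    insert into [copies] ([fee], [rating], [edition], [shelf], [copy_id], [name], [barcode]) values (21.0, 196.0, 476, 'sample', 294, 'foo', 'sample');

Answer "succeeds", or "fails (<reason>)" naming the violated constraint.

succeeds

NOT NULL columns: barcode is supplied; copy_id is supplied; rating is supplied; shelf is supplied.
CHECK constraints: 476 satisfies (edition <> 0); 'foo' satisfies (name <> '').
No constraint is violated.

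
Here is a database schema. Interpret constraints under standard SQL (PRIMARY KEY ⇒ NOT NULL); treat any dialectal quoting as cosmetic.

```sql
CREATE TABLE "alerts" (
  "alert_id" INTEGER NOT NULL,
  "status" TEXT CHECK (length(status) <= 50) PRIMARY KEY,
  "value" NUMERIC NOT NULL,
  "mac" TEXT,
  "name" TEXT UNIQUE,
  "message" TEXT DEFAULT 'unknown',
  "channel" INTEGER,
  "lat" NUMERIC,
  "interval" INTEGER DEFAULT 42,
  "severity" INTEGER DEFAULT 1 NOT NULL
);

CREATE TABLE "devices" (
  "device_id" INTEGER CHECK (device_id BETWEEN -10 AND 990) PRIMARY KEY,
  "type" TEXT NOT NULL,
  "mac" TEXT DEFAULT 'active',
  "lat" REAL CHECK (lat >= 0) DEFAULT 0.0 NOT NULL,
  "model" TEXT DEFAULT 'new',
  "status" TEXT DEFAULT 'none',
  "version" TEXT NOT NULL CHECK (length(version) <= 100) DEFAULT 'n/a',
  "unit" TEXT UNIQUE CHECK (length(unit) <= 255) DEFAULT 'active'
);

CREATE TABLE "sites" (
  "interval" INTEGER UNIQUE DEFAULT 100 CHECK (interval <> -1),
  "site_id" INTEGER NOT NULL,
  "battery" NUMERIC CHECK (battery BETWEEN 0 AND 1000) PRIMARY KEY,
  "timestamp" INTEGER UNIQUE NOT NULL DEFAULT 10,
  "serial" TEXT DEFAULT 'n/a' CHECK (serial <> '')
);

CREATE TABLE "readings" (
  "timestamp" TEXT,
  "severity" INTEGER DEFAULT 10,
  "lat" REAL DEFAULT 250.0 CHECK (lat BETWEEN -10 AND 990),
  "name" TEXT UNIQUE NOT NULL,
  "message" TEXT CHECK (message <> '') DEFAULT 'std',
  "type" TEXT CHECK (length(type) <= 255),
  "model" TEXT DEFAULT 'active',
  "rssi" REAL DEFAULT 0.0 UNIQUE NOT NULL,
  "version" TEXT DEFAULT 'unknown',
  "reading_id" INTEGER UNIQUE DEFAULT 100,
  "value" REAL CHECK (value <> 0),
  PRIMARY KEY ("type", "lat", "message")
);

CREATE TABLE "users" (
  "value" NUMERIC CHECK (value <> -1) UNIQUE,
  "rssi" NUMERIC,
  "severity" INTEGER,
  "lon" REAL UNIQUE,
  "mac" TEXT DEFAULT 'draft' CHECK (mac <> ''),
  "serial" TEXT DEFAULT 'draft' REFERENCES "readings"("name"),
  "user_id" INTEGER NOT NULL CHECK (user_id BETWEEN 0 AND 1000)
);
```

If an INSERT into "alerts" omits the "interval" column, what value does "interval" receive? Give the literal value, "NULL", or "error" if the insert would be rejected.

interval has an explicit DEFAULT 42.
When the column is omitted from an INSERT, that default is used.

42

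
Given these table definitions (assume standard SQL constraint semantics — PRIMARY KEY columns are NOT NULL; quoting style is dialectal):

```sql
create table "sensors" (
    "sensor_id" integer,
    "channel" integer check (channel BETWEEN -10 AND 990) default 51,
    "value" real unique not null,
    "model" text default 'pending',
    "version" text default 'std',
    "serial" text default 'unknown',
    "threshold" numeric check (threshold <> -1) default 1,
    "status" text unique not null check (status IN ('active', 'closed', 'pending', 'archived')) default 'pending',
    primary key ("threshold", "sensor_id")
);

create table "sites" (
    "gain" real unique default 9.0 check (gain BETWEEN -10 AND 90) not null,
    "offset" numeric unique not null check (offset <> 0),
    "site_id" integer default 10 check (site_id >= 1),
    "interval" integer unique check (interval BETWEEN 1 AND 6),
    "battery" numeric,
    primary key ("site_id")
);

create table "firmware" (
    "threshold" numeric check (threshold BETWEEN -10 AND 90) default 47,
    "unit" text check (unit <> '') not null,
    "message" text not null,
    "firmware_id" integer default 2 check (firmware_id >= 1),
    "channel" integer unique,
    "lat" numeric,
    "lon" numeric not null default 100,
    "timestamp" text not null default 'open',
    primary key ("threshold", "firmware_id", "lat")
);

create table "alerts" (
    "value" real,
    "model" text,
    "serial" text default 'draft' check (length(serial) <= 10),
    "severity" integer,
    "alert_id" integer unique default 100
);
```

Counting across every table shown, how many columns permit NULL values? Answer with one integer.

12

sensors: 4 nullable (channel, model, version, serial — PK (threshold, sensor_id) and explicit NOT NULL columns excluded).
sites: 2 nullable (interval, battery — PK (site_id) and explicit NOT NULL columns excluded).
firmware: 1 nullable (channel — PK (threshold, firmware_id, lat) and explicit NOT NULL columns excluded).
alerts: 5 nullable (value, model, serial, severity, alert_id — PK none and explicit NOT NULL columns excluded).
Total: 4 + 2 + 1 + 5 = 12.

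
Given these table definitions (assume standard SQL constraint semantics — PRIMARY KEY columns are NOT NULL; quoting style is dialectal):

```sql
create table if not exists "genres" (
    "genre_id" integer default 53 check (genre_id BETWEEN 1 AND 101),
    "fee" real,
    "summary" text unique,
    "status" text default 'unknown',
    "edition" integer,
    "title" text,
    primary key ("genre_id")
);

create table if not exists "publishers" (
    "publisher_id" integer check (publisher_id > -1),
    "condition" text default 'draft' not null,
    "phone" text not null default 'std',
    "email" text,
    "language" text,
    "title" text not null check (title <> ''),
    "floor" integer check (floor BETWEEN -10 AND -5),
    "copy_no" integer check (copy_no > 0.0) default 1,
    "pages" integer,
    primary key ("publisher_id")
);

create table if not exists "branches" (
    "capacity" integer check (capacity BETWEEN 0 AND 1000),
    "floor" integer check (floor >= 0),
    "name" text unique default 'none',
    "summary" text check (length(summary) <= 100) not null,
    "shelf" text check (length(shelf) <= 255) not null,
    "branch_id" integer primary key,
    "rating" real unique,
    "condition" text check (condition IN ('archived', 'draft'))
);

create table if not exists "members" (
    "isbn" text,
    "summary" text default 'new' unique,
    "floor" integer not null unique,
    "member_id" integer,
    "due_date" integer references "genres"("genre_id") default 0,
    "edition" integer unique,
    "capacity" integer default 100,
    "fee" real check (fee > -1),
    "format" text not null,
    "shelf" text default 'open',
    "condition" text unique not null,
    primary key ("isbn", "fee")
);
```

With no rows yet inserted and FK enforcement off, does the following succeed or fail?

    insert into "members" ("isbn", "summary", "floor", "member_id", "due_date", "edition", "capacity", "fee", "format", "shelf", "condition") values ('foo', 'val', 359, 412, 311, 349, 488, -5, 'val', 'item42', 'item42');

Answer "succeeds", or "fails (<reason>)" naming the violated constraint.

The value -5 for fee violates CHECK (fee > -1).

fails (CHECK on fee)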